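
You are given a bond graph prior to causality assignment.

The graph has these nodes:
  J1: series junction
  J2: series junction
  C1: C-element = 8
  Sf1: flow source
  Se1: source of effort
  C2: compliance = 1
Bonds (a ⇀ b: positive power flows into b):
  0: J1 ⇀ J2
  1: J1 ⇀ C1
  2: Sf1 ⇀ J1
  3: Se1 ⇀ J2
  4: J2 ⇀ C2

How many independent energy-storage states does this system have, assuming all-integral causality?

2  (C1, C2 all integral)

β2 |Sf1  (Sf1: flow source, stroke at near end)
β3 |J2  (source Se1 imposes e)
β0 |J1  (J1 flow already set via bond 2)
β1 |J1  (1-jn J1 has f-setter on 2)
β4 |J2  (1-jn J2 has f-setter on 0)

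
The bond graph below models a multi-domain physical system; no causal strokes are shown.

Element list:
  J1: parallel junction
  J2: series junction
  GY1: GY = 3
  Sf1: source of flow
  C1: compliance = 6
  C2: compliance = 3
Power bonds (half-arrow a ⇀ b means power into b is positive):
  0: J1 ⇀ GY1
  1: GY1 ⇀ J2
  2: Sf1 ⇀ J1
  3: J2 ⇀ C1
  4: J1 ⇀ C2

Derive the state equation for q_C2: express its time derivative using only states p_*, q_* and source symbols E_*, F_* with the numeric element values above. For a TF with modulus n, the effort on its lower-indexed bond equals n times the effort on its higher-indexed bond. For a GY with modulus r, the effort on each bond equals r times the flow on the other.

dq_C2/dt = F_Sf1 - q_C1/18

b2 →Sf1  (Sf1 fixes flow; stroke at Sf1)
b3 →J2  (C1: C, integral causality)
b1 →GY1  (closing 1-jn rule on J2)
b0 →GY1  (GY1 both-in/both-out from 1)
b4 →J1  (J1 needs exactly one e-in)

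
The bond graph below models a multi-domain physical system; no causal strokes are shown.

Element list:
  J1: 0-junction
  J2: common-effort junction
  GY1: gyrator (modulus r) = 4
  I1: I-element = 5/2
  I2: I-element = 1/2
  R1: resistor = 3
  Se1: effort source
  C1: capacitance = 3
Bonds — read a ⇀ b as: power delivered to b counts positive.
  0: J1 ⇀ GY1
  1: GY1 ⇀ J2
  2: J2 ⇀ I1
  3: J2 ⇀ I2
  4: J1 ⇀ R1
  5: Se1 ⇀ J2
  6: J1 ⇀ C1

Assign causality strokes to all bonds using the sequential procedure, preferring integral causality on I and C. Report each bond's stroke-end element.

bond 5 stroke at J2  (Se1 fixes effort; stroke away)
bond 1 stroke at GY1  (J2: bond 5 brought effort, rest push out)
bond 2 stroke at I1  (0-jn J2 has e-setter on 5)
bond 3 stroke at I2  (common-e at J2 fixed by 5)
bond 0 stroke at GY1  (GY1: gyrator matches bond 1)
bond 6 stroke at J1  (C1: C, integral causality)
bond 4 stroke at R1  (0-jn J1 has e-setter on 6)

β0 →GY1
β1 →GY1
β2 →I1
β3 →I2
β4 →R1
β5 →J2
β6 →J1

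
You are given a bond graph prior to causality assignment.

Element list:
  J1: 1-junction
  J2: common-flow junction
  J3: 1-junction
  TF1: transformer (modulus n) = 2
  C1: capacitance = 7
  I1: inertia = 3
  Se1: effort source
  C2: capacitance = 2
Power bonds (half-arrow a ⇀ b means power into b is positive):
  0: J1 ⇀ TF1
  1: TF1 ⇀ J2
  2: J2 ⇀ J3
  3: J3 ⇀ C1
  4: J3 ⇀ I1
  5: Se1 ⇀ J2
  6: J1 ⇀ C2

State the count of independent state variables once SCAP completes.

3  (C1, C2, I1 all integral)

bond 5 stroke→J2  (Se1: effort source, stroke at far end)
bond 3 stroke→J3  (C1 outputs effort q/C1)
bond 4 stroke→I1  (prefer integral on I1)
bond 2 stroke→J3  (common-f at J3 fixed by 4)
bond 1 stroke→J2  (1-jn J2 has f-setter on 2)
bond 0 stroke→TF1  (TF1 one-in-one-out from 1)
bond 6 stroke→J1  (1-jn J1 has f-setter on 0)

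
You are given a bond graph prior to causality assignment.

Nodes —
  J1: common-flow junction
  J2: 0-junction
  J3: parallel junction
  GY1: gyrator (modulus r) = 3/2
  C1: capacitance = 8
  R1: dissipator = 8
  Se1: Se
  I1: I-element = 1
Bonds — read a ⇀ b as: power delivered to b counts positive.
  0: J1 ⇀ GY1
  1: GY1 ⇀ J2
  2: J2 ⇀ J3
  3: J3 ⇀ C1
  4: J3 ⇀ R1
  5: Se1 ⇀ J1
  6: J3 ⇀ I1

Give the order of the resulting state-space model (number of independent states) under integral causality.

bond 5 stroke at J1  (Se1: effort source, stroke at far end)
bond 0 stroke at GY1  (only one flow-in slot at J1)
bond 1 stroke at GY1  (GY1 both-in/both-out from 0)
bond 2 stroke at J2  (J2: last free bond brings effort in)
bond 3 stroke at J3  (prefer integral on C1)
bond 4 stroke at R1  (common-e at J3 fixed by 3)
bond 6 stroke at I1  (0-jn J3 has e-setter on 3)

2  (C1, I1 all integral)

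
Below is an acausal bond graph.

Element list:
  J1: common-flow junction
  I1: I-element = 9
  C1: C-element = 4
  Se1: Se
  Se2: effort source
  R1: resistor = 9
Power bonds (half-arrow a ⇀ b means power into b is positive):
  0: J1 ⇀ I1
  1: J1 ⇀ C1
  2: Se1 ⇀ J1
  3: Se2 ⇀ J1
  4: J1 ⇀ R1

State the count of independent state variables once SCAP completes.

b2 →J1  (Se1 (Se) sets effort on bond)
b3 →J1  (Se2 (Se) sets effort on bond)
b0 →I1  (I1 integral (f out))
b1 →J1  (J1 flow already set via bond 0)
b4 →J1  (J1 flow already set via bond 0)

2  (C1, I1 all integral)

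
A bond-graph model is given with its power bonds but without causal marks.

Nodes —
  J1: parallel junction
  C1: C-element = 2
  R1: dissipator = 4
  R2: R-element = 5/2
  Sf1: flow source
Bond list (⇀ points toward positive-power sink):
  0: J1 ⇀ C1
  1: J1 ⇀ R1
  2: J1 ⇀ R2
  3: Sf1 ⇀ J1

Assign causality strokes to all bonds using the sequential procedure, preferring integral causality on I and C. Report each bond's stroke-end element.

bond 3 |Sf1  (Sf1 fixes flow; stroke at Sf1)
bond 0 |J1  (C1 integral (e out))
bond 1 |R1  (J1 effort already set via bond 0)
bond 2 |R2  (J1 effort already set via bond 0)

β0 stroke at J1
β1 stroke at R1
β2 stroke at R2
β3 stroke at Sf1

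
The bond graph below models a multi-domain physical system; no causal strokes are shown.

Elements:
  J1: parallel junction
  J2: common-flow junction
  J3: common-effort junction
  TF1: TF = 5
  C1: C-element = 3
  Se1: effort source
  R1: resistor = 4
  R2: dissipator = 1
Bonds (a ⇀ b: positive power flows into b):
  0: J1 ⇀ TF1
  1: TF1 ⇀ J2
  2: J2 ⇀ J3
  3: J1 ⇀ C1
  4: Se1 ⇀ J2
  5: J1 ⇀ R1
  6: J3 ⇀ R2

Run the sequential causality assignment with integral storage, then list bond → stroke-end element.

#0 stroke→TF1
#1 stroke→J2
#2 stroke→J3
#3 stroke→J1
#4 stroke→J2
#5 stroke→R1
#6 stroke→R2

b4 |J2  (Se1 (Se) sets effort on bond)
b3 |J1  (C1 outputs effort q/C1)
b0 |TF1  (J1: bond 3 brought effort, rest push out)
b5 |R1  (J1: bond 3 brought effort, rest push out)
b1 |J2  (TF1 one-in-one-out from 0)
b2 |J3  (J2: last free bond brings flow in)
b6 |R2  (common-e at J3 fixed by 2)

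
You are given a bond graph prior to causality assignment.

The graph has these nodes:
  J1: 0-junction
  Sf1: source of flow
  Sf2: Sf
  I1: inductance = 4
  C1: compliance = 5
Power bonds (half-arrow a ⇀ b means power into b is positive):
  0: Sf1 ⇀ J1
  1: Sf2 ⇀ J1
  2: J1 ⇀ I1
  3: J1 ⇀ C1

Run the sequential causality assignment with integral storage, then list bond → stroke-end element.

β0 →Sf1
β1 →Sf2
β2 →I1
β3 →J1

#0 stroke→Sf1  (Sf1 (Sf) sets flow on bond)
#1 stroke→Sf2  (source Sf2 imposes f)
#2 stroke→I1  (I1 outputs flow p/I1)
#3 stroke→J1  (only one effort-in slot at J1)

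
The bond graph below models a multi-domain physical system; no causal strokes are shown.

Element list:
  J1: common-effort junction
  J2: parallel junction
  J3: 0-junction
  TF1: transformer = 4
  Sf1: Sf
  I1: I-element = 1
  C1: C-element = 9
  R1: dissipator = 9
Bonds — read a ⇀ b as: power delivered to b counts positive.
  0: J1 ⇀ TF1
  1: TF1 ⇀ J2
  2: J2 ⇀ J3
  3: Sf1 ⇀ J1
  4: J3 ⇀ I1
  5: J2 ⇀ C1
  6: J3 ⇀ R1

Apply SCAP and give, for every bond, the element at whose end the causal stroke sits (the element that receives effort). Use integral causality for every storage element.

β0 →J1
β1 →TF1
β2 →J3
β3 →Sf1
β4 →I1
β5 →J2
β6 →R1

#3 |Sf1  (Sf1 (Sf) sets flow on bond)
#0 |J1  (J1 needs exactly one e-in)
#1 |TF1  (TF1: transformer flips bond 0)
#4 |I1  (I1: I, integral causality)
#5 |J2  (C1 integral (e out))
#2 |J3  (0-jn J2 has e-setter on 5)
#6 |R1  (0-jn J3 has e-setter on 2)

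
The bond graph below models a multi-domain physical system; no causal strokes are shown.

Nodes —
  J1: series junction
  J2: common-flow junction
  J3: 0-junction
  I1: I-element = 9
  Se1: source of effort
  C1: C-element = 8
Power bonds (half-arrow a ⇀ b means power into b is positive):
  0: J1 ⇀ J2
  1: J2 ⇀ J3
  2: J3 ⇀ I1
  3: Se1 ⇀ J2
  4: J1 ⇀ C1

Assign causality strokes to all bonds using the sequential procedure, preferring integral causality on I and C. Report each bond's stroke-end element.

#0 →J2
#1 →J3
#2 →I1
#3 →J2
#4 →J1

bond 3 stroke→J2  (Se1: effort source, stroke at far end)
bond 2 stroke→I1  (I1 outputs flow p/I1)
bond 1 stroke→J3  (closing 0-jn rule on J3)
bond 0 stroke→J2  (J2 flow already set via bond 1)
bond 4 stroke→J1  (1-jn J1 has f-setter on 0)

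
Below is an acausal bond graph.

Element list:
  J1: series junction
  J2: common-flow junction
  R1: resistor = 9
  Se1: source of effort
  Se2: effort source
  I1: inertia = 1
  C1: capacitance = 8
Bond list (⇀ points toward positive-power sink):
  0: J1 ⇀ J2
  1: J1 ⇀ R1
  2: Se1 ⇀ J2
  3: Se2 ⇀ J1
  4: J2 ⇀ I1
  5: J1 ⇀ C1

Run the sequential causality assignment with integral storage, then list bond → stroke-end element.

b2 →J2  (Se1 fixes effort; stroke away)
b3 →J1  (Se2 fixes effort; stroke away)
b4 →I1  (I1 integral (f out))
b0 →J2  (1-jn J2 has f-setter on 4)
b1 →J1  (J1 flow already set via bond 0)
b5 →J1  (J1: bond 0 brought flow, rest push out)

bond 0 stroke at J2
bond 1 stroke at J1
bond 2 stroke at J2
bond 3 stroke at J1
bond 4 stroke at I1
bond 5 stroke at J1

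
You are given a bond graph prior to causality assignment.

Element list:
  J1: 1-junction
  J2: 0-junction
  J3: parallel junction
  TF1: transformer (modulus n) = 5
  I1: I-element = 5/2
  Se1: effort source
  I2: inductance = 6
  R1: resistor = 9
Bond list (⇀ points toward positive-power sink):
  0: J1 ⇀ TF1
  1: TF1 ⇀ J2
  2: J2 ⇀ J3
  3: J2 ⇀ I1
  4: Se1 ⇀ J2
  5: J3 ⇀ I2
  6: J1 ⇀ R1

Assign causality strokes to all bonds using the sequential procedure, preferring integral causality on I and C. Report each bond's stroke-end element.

bond 0 |J1
bond 1 |TF1
bond 2 |J3
bond 3 |I1
bond 4 |J2
bond 5 |I2
bond 6 |R1

b4 stroke→J2  (Se1 (Se) sets effort on bond)
b1 stroke→TF1  (0-jn J2 has e-setter on 4)
b2 stroke→J3  (J2: bond 4 brought effort, rest push out)
b3 stroke→I1  (0-jn J2 has e-setter on 4)
b5 stroke→I2  (common-e at J3 fixed by 2)
b0 stroke→J1  (through TF1, causality passes straight; one stroke at TF1)
b6 stroke→R1  (J1 needs exactly one f-in)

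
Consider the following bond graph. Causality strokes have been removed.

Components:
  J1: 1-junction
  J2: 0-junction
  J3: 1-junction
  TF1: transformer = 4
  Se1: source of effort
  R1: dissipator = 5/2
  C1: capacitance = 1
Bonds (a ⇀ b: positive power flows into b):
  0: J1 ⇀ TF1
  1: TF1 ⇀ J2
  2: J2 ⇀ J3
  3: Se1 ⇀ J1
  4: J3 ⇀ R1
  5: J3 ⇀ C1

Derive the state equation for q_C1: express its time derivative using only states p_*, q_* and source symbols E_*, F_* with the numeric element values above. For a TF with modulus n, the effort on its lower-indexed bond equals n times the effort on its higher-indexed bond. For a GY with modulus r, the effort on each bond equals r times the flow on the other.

b3 stroke→J1  (Se1: effort source, stroke at far end)
b0 stroke→TF1  (J1: last free bond brings flow in)
b1 stroke→J2  (TF1 one-in-one-out from 0)
b2 stroke→J3  (J2 effort already set via bond 1)
b5 stroke→J3  (C1: C, integral causality)
b4 stroke→R1  (only one flow-in slot at J3)

dq_C1/dt = E_Se1/10 - 2*q_C1/5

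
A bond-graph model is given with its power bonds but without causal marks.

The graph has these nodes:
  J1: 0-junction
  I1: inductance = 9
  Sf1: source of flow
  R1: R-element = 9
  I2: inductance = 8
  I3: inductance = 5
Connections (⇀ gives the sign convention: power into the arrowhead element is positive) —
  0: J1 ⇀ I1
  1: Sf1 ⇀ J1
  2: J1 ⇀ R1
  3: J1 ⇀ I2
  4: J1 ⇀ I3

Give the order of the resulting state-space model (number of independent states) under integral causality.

#1 stroke→Sf1  (Sf1: flow source, stroke at near end)
#0 stroke→I1  (prefer integral on I1)
#3 stroke→I2  (prefer integral on I2)
#4 stroke→I3  (I3: I, integral causality)
#2 stroke→J1  (closing 0-jn rule on J1)

3  (I1, I2, I3 all integral)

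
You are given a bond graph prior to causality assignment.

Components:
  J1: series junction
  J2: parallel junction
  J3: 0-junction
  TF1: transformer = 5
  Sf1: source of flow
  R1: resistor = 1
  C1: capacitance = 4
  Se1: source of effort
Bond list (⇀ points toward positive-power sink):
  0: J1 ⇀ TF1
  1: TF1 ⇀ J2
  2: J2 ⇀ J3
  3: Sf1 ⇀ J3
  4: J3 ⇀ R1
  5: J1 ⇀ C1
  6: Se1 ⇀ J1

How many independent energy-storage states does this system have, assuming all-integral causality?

1  (C1 all integral)

β3 stroke at Sf1  (source Sf1 imposes f)
β6 stroke at J1  (Se1: effort source, stroke at far end)
β5 stroke at J1  (prefer integral on C1)
β0 stroke at TF1  (J1 needs exactly one f-in)
β1 stroke at J2  (TF1: transformer flips bond 0)
β2 stroke at J3  (J2 effort already set via bond 1)
β4 stroke at R1  (J3: bond 2 brought effort, rest push out)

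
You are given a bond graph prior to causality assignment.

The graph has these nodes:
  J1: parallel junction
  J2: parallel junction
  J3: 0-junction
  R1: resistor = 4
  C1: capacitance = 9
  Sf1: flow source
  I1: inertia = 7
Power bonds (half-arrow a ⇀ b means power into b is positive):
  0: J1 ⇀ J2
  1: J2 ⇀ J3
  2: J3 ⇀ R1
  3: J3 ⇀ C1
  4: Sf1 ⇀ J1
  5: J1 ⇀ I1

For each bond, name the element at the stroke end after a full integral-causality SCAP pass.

bond 4 →Sf1  (Sf1: flow source, stroke at near end)
bond 3 →J3  (C1 outputs effort q/C1)
bond 1 →J2  (0-jn J3 has e-setter on 3)
bond 2 →R1  (0-jn J3 has e-setter on 3)
bond 0 →J1  (0-jn J2 has e-setter on 1)
bond 5 →I1  (J1: bond 0 brought effort, rest push out)

bond 0 stroke at J1
bond 1 stroke at J2
bond 2 stroke at R1
bond 3 stroke at J3
bond 4 stroke at Sf1
bond 5 stroke at I1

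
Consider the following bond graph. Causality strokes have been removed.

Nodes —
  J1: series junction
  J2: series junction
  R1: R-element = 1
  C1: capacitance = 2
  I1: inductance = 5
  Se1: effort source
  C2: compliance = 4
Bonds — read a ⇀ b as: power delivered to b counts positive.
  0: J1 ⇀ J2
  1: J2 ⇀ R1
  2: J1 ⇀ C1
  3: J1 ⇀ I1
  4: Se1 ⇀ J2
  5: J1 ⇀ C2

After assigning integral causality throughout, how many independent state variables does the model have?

bond 4 stroke→J2  (Se1 fixes effort; stroke away)
bond 2 stroke→J1  (C1 integral (e out))
bond 3 stroke→I1  (I1 integral (f out))
bond 0 stroke→J1  (common-f at J1 fixed by 3)
bond 5 stroke→J1  (1-jn J1 has f-setter on 3)
bond 1 stroke→J2  (J2 flow already set via bond 0)

3  (C1, C2, I1 all integral)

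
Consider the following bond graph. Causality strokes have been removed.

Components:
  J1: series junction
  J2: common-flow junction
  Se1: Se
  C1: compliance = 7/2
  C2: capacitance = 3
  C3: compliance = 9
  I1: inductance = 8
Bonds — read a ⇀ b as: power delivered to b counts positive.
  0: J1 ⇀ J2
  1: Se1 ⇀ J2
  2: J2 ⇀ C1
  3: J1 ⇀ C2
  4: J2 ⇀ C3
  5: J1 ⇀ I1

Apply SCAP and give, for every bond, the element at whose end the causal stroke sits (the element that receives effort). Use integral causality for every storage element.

bond 0 →J1
bond 1 →J2
bond 2 →J2
bond 3 →J1
bond 4 →J2
bond 5 →I1

#1 stroke at J2  (Se1 fixes effort; stroke away)
#2 stroke at J2  (C1 outputs effort q/C1)
#3 stroke at J1  (C2 outputs effort q/C2)
#4 stroke at J2  (C3 integral (e out))
#0 stroke at J1  (closing 1-jn rule on J2)
#5 stroke at I1  (closing 1-jn rule on J1)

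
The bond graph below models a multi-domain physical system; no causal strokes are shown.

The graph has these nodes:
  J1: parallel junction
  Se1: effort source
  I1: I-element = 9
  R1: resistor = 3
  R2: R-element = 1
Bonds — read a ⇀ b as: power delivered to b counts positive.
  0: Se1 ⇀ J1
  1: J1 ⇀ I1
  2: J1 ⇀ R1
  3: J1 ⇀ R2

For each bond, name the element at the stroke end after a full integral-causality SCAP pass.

bond 0 →J1
bond 1 →I1
bond 2 →R1
bond 3 →R2

β0 →J1  (Se1: effort source, stroke at far end)
β1 →I1  (J1 effort already set via bond 0)
β2 →R1  (0-jn J1 has e-setter on 0)
β3 →R2  (J1: bond 0 brought effort, rest push out)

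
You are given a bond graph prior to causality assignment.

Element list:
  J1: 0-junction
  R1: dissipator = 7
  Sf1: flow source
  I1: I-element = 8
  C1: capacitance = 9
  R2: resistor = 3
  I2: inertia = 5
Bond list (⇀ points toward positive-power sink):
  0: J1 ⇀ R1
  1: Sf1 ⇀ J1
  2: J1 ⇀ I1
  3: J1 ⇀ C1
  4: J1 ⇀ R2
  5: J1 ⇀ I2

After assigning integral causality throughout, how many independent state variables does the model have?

bond 1 |Sf1  (Sf1 fixes flow; stroke at Sf1)
bond 2 |I1  (I1 integral (f out))
bond 3 |J1  (C1 outputs effort q/C1)
bond 0 |R1  (common-e at J1 fixed by 3)
bond 4 |R2  (J1 effort already set via bond 3)
bond 5 |I2  (J1 effort already set via bond 3)

3  (C1, I1, I2 all integral)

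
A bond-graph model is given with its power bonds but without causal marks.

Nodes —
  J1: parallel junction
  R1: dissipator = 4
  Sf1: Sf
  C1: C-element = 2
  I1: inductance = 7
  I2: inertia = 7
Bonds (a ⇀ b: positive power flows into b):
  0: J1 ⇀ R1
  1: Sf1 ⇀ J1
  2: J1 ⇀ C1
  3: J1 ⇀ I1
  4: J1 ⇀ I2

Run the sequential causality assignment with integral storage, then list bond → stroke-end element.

β1 stroke→Sf1  (Sf1 (Sf) sets flow on bond)
β2 stroke→J1  (C1: C, integral causality)
β0 stroke→R1  (common-e at J1 fixed by 2)
β3 stroke→I1  (common-e at J1 fixed by 2)
β4 stroke→I2  (0-jn J1 has e-setter on 2)

β0 stroke at R1
β1 stroke at Sf1
β2 stroke at J1
β3 stroke at I1
β4 stroke at I2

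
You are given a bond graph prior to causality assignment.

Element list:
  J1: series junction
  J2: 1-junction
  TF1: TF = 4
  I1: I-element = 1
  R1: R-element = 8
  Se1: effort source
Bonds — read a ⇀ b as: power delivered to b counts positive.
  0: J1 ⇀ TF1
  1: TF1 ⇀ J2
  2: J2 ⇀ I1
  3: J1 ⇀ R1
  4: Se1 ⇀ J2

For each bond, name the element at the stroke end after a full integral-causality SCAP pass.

bond 4 |J2  (Se1 fixes effort; stroke away)
bond 2 |I1  (I1: I, integral causality)
bond 1 |J2  (1-jn J2 has f-setter on 2)
bond 0 |TF1  (TF1: transformer flips bond 1)
bond 3 |J1  (1-jn J1 has f-setter on 0)

bond 0 stroke→TF1
bond 1 stroke→J2
bond 2 stroke→I1
bond 3 stroke→J1
bond 4 stroke→J2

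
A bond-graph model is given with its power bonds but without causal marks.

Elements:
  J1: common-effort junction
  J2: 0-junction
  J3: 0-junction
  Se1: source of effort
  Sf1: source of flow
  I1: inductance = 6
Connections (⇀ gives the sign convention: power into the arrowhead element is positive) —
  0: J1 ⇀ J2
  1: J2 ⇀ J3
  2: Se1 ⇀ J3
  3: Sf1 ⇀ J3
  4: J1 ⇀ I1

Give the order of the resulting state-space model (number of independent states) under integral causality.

1  (I1 all integral)

#2 stroke at J3  (Se1 (Se) sets effort on bond)
#3 stroke at Sf1  (Sf1 (Sf) sets flow on bond)
#1 stroke at J2  (0-jn J3 has e-setter on 2)
#0 stroke at J1  (0-jn J2 has e-setter on 1)
#4 stroke at I1  (common-e at J1 fixed by 0)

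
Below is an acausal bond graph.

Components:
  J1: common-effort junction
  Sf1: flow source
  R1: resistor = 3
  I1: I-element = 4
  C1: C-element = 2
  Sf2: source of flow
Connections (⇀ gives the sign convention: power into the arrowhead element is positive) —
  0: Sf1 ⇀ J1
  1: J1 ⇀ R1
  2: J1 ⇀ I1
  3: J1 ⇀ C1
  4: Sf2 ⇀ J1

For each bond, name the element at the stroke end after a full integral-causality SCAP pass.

β0 stroke at Sf1  (source Sf1 imposes f)
β4 stroke at Sf2  (Sf2 (Sf) sets flow on bond)
β2 stroke at I1  (I1 outputs flow p/I1)
β3 stroke at J1  (C1 integral (e out))
β1 stroke at R1  (J1 effort already set via bond 3)

β0 |Sf1
β1 |R1
β2 |I1
β3 |J1
β4 |Sf2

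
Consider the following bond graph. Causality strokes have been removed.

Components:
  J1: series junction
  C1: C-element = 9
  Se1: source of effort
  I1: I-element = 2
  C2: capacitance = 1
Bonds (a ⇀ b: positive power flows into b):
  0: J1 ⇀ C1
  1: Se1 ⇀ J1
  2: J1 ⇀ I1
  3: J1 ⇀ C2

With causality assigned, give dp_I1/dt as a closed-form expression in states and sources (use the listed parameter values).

dp_I1/dt = E_Se1 - q_C1/9 - q_C2

β1 |J1  (Se1 fixes effort; stroke away)
β0 |J1  (C1 integral (e out))
β2 |I1  (I1 integral (f out))
β3 |J1  (J1 flow already set via bond 2)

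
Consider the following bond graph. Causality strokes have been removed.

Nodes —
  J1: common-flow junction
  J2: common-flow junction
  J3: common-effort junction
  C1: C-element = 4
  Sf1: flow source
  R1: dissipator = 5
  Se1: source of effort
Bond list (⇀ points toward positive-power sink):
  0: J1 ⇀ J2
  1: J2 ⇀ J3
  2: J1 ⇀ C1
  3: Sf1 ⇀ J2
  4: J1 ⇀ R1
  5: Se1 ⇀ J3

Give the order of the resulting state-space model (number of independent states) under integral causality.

1  (C1 all integral)

β3 stroke→Sf1  (Sf1 (Sf) sets flow on bond)
β5 stroke→J3  (Se1 fixes effort; stroke away)
β0 stroke→J2  (common-f at J2 fixed by 3)
β1 stroke→J2  (J2: bond 3 brought flow, rest push out)
β2 stroke→J1  (1-jn J1 has f-setter on 0)
β4 stroke→J1  (J1 flow already set via bond 0)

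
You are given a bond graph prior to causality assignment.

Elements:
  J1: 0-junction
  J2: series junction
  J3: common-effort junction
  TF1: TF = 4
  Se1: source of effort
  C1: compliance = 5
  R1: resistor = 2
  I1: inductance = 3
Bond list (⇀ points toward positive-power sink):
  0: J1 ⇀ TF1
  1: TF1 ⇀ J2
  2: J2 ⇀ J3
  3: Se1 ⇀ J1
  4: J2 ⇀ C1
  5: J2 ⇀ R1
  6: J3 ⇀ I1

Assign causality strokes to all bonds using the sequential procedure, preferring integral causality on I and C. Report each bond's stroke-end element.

b0 stroke at TF1
b1 stroke at J2
b2 stroke at J3
b3 stroke at J1
b4 stroke at J2
b5 stroke at J2
b6 stroke at I1

β3 →J1  (Se1: effort source, stroke at far end)
β0 →TF1  (J1: bond 3 brought effort, rest push out)
β1 →J2  (TF TF1: opposite of bond 0)
β4 →J2  (C1: C, integral causality)
β6 →I1  (I1: I, integral causality)
β2 →J3  (only one effort-in slot at J3)
β5 →J2  (common-f at J2 fixed by 2)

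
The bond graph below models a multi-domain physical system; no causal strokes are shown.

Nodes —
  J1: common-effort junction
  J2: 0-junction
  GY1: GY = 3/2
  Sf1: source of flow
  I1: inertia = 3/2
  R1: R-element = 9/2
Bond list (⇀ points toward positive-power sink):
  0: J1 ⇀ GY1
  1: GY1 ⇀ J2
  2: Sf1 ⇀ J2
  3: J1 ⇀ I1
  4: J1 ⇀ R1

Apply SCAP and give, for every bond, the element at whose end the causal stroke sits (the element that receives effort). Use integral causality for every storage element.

b2 stroke at Sf1  (Sf1 fixes flow; stroke at Sf1)
b1 stroke at J2  (closing 0-jn rule on J2)
b0 stroke at J1  (GY1 both-in/both-out from 1)
b3 stroke at I1  (common-e at J1 fixed by 0)
b4 stroke at R1  (J1: bond 0 brought effort, rest push out)

β0 →J1
β1 →J2
β2 →Sf1
β3 →I1
β4 →R1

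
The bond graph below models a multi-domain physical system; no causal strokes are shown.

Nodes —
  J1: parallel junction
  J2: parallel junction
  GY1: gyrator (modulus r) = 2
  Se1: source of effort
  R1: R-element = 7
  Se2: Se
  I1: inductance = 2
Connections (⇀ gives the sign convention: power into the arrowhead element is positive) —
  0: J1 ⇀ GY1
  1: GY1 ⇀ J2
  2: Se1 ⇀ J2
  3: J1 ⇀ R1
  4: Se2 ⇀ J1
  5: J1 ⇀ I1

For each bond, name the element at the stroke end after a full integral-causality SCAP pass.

#2 stroke at J2  (Se1: effort source, stroke at far end)
#4 stroke at J1  (Se2 fixes effort; stroke away)
#0 stroke at GY1  (0-jn J1 has e-setter on 4)
#3 stroke at R1  (0-jn J1 has e-setter on 4)
#5 stroke at I1  (common-e at J1 fixed by 4)
#1 stroke at GY1  (J2 effort already set via bond 2)

bond 0 stroke→GY1
bond 1 stroke→GY1
bond 2 stroke→J2
bond 3 stroke→R1
bond 4 stroke→J1
bond 5 stroke→I1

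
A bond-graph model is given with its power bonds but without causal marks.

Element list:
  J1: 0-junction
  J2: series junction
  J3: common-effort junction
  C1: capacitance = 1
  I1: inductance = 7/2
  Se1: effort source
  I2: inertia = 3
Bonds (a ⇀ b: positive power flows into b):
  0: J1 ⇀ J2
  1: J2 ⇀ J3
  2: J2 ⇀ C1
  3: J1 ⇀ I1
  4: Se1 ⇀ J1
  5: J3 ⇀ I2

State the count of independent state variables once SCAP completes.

β4 stroke at J1  (source Se1 imposes e)
β0 stroke at J2  (J1: bond 4 brought effort, rest push out)
β3 stroke at I1  (J1 effort already set via bond 4)
β2 stroke at J2  (prefer integral on C1)
β1 stroke at J3  (J2: last free bond brings flow in)
β5 stroke at I2  (J3 effort already set via bond 1)

3  (C1, I1, I2 all integral)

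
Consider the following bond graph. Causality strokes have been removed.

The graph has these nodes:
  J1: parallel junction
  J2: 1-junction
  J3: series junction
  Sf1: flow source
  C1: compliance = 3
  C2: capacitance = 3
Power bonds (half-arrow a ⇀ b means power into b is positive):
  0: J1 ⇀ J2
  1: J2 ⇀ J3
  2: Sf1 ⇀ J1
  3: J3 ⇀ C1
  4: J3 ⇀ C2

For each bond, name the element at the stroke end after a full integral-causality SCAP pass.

b0 |J1
b1 |J2
b2 |Sf1
b3 |J3
b4 |J3

bond 2 →Sf1  (Sf1 (Sf) sets flow on bond)
bond 0 →J1  (only one effort-in slot at J1)
bond 1 →J2  (common-f at J2 fixed by 0)
bond 3 →J3  (J3: bond 1 brought flow, rest push out)
bond 4 →J3  (common-f at J3 fixed by 1)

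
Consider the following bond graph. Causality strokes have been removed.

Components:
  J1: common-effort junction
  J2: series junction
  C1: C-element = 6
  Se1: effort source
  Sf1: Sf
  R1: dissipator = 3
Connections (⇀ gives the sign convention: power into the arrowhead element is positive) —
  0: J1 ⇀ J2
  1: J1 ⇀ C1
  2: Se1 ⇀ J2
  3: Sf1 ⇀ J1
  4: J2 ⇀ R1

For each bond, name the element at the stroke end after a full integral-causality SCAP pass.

β2 stroke→J2  (Se1: effort source, stroke at far end)
β3 stroke→Sf1  (source Sf1 imposes f)
β1 stroke→J1  (C1: C, integral causality)
β0 stroke→J2  (common-e at J1 fixed by 1)
β4 stroke→R1  (J2: last free bond brings flow in)

b0 →J2
b1 →J1
b2 →J2
b3 →Sf1
b4 →R1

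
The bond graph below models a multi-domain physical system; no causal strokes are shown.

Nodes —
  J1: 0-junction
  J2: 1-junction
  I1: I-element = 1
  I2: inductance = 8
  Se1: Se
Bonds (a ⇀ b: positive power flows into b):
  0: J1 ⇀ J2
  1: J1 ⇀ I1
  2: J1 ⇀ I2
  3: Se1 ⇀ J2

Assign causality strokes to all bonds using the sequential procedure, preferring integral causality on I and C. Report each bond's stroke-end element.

β0 stroke at J1
β1 stroke at I1
β2 stroke at I2
β3 stroke at J2

#3 stroke→J2  (Se1 (Se) sets effort on bond)
#0 stroke→J1  (closing 1-jn rule on J2)
#1 stroke→I1  (J1: bond 0 brought effort, rest push out)
#2 stroke→I2  (J1 effort already set via bond 0)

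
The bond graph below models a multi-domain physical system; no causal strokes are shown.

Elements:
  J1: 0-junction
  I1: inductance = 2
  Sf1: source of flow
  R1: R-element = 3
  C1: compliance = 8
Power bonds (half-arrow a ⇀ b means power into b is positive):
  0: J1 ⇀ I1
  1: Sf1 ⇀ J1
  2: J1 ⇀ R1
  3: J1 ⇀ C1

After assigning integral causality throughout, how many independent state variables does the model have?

2  (C1, I1 all integral)

bond 1 stroke at Sf1  (source Sf1 imposes f)
bond 0 stroke at I1  (I1 outputs flow p/I1)
bond 3 stroke at J1  (C1: C, integral causality)
bond 2 stroke at R1  (common-e at J1 fixed by 3)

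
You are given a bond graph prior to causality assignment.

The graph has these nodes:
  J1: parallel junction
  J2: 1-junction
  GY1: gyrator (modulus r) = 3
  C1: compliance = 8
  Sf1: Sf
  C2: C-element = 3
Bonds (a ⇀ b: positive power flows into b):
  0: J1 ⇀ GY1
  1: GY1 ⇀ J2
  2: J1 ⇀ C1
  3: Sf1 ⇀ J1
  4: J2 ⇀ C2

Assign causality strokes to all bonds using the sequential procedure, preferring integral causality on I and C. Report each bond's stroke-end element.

bond 3 |Sf1  (Sf1 (Sf) sets flow on bond)
bond 2 |J1  (prefer integral on C1)
bond 0 |GY1  (J1: bond 2 brought effort, rest push out)
bond 1 |GY1  (GY1 both-in/both-out from 0)
bond 4 |J2  (common-f at J2 fixed by 1)

β0 stroke at GY1
β1 stroke at GY1
β2 stroke at J1
β3 stroke at Sf1
β4 stroke at J2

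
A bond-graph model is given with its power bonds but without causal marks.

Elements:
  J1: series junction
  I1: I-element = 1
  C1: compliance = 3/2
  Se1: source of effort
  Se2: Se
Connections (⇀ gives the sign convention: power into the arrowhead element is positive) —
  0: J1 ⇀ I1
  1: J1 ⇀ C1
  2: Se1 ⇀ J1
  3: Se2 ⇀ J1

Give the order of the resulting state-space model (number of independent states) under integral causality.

2  (C1, I1 all integral)

#2 stroke at J1  (source Se1 imposes e)
#3 stroke at J1  (Se2 (Se) sets effort on bond)
#0 stroke at I1  (I1: I, integral causality)
#1 stroke at J1  (J1: bond 0 brought flow, rest push out)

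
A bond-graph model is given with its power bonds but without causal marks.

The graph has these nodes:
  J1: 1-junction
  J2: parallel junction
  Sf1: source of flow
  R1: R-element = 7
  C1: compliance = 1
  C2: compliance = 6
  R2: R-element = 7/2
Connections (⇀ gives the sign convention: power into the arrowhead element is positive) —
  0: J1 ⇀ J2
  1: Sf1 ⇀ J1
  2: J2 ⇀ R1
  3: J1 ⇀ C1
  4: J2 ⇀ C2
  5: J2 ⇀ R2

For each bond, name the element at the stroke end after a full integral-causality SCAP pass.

b1 stroke at Sf1  (Sf1 fixes flow; stroke at Sf1)
b0 stroke at J1  (J1 flow already set via bond 1)
b3 stroke at J1  (common-f at J1 fixed by 1)
b4 stroke at J2  (C2 integral (e out))
b2 stroke at R1  (common-e at J2 fixed by 4)
b5 stroke at R2  (0-jn J2 has e-setter on 4)

#0 →J1
#1 →Sf1
#2 →R1
#3 →J1
#4 →J2
#5 →R2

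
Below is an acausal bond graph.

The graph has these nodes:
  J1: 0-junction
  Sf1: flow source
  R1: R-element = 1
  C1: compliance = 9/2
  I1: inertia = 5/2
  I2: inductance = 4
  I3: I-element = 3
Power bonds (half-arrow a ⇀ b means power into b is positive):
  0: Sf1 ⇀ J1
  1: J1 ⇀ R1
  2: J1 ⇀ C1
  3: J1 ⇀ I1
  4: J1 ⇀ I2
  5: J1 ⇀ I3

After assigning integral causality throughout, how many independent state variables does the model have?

β0 stroke at Sf1  (Sf1 fixes flow; stroke at Sf1)
β2 stroke at J1  (C1 integral (e out))
β1 stroke at R1  (common-e at J1 fixed by 2)
β3 stroke at I1  (J1: bond 2 brought effort, rest push out)
β4 stroke at I2  (common-e at J1 fixed by 2)
β5 stroke at I3  (common-e at J1 fixed by 2)

4  (C1, I1, I2, I3 all integral)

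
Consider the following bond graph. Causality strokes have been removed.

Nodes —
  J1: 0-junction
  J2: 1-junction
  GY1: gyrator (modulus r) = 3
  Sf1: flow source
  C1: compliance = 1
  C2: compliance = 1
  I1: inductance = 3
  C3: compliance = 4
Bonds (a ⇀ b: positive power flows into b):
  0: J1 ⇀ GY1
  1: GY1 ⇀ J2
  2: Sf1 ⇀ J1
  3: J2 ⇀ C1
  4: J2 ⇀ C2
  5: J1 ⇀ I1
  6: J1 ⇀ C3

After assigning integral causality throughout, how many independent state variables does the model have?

b2 stroke at Sf1  (source Sf1 imposes f)
b3 stroke at J2  (C1 outputs effort q/C1)
b4 stroke at J2  (C2 integral (e out))
b1 stroke at GY1  (J2: last free bond brings flow in)
b0 stroke at GY1  (GY1: gyrator matches bond 1)
b5 stroke at I1  (prefer integral on I1)
b6 stroke at J1  (J1 needs exactly one e-in)

4  (C1, C2, C3, I1 all integral)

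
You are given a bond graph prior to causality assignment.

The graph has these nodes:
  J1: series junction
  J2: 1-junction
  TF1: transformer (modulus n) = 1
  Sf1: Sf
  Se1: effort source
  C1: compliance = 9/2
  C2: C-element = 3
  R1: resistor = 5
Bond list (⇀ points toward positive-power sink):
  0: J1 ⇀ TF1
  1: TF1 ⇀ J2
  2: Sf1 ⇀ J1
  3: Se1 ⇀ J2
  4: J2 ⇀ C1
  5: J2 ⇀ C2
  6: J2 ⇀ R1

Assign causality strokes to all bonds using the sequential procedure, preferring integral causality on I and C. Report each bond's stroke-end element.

bond 0 stroke→J1
bond 1 stroke→TF1
bond 2 stroke→Sf1
bond 3 stroke→J2
bond 4 stroke→J2
bond 5 stroke→J2
bond 6 stroke→J2

β2 stroke at Sf1  (Sf1 (Sf) sets flow on bond)
β3 stroke at J2  (Se1 (Se) sets effort on bond)
β0 stroke at J1  (J1 flow already set via bond 2)
β1 stroke at TF1  (TF TF1: opposite of bond 0)
β4 stroke at J2  (1-jn J2 has f-setter on 1)
β5 stroke at J2  (J2: bond 1 brought flow, rest push out)
β6 stroke at J2  (common-f at J2 fixed by 1)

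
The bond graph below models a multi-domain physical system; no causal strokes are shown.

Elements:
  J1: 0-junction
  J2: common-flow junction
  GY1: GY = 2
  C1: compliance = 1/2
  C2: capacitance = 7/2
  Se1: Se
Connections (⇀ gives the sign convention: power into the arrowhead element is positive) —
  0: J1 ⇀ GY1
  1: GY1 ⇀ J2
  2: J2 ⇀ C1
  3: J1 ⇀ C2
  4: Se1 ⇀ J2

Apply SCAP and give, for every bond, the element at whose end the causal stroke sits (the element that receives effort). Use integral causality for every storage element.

β0 stroke→GY1
β1 stroke→GY1
β2 stroke→J2
β3 stroke→J1
β4 stroke→J2

#4 stroke at J2  (source Se1 imposes e)
#2 stroke at J2  (prefer integral on C1)
#1 stroke at GY1  (J2 needs exactly one f-in)
#0 stroke at GY1  (GY1 both-in/both-out from 1)
#3 stroke at J1  (only one effort-in slot at J1)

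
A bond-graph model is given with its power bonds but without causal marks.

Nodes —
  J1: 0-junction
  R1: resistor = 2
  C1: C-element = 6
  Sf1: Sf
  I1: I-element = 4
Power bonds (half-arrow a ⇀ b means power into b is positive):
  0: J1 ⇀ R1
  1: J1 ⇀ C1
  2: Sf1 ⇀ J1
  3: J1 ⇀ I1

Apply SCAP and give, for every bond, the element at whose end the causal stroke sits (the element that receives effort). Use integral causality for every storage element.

b0 |R1
b1 |J1
b2 |Sf1
b3 |I1

#2 |Sf1  (Sf1 fixes flow; stroke at Sf1)
#1 |J1  (C1 integral (e out))
#0 |R1  (J1: bond 1 brought effort, rest push out)
#3 |I1  (J1 effort already set via bond 1)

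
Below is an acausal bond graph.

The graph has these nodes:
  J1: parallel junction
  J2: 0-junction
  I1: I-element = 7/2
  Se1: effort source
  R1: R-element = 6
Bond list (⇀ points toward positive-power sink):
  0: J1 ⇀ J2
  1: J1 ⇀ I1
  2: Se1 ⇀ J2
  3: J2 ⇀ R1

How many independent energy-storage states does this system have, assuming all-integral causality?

bond 2 |J2  (Se1 fixes effort; stroke away)
bond 0 |J1  (common-e at J2 fixed by 2)
bond 3 |R1  (J2 effort already set via bond 2)
bond 1 |I1  (common-e at J1 fixed by 0)

1  (I1 all integral)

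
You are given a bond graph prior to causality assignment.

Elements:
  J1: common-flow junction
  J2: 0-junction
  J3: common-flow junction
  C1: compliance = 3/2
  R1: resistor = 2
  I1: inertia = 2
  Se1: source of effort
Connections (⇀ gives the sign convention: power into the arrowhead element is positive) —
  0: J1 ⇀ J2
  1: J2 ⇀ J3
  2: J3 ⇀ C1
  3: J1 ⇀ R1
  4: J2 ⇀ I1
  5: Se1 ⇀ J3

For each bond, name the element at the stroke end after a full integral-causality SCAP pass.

bond 5 →J3  (source Se1 imposes e)
bond 2 →J3  (C1 outputs effort q/C1)
bond 1 →J2  (J3: last free bond brings flow in)
bond 0 →J1  (0-jn J2 has e-setter on 1)
bond 4 →I1  (common-e at J2 fixed by 1)
bond 3 →R1  (closing 1-jn rule on J1)

b0 stroke→J1
b1 stroke→J2
b2 stroke→J3
b3 stroke→R1
b4 stroke→I1
b5 stroke→J3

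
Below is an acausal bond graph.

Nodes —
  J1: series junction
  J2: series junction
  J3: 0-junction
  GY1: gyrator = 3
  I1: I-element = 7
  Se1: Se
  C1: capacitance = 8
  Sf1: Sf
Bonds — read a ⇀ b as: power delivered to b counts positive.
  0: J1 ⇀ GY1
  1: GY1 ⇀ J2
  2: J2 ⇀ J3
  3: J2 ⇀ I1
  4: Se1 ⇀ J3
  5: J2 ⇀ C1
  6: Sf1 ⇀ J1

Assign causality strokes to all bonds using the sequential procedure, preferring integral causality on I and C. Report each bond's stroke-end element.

bond 0 stroke→J1
bond 1 stroke→J2
bond 2 stroke→J2
bond 3 stroke→I1
bond 4 stroke→J3
bond 5 stroke→J2
bond 6 stroke→Sf1

β4 |J3  (Se1 (Se) sets effort on bond)
β6 |Sf1  (Sf1 (Sf) sets flow on bond)
β0 |J1  (1-jn J1 has f-setter on 6)
β2 |J2  (0-jn J3 has e-setter on 4)
β1 |J2  (through GY1, causality inverts; strokes same side of GY1)
β3 |I1  (I1 outputs flow p/I1)
β5 |J2  (1-jn J2 has f-setter on 3)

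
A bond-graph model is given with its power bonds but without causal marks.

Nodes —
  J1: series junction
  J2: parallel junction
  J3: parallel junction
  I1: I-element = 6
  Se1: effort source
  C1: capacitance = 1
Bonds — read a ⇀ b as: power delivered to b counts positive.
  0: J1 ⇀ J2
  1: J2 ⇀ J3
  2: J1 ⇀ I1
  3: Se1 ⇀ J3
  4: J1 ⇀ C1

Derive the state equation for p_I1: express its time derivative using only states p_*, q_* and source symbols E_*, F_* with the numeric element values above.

bond 3 |J3  (Se1 fixes effort; stroke away)
bond 1 |J2  (J3: bond 3 brought effort, rest push out)
bond 0 |J1  (0-jn J2 has e-setter on 1)
bond 2 |I1  (I1: I, integral causality)
bond 4 |J1  (J1 flow already set via bond 2)

dp_I1/dt = -E_Se1 - q_C1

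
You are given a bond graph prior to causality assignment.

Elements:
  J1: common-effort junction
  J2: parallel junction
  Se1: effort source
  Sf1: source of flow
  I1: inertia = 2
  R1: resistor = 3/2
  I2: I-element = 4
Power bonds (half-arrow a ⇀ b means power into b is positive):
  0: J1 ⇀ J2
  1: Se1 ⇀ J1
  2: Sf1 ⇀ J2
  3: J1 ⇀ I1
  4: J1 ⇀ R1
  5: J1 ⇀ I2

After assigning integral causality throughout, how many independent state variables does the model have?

b1 |J1  (Se1 fixes effort; stroke away)
b2 |Sf1  (Sf1 (Sf) sets flow on bond)
b0 |J2  (0-jn J1 has e-setter on 1)
b3 |I1  (0-jn J1 has e-setter on 1)
b4 |R1  (J1 effort already set via bond 1)
b5 |I2  (0-jn J1 has e-setter on 1)

2  (I1, I2 all integral)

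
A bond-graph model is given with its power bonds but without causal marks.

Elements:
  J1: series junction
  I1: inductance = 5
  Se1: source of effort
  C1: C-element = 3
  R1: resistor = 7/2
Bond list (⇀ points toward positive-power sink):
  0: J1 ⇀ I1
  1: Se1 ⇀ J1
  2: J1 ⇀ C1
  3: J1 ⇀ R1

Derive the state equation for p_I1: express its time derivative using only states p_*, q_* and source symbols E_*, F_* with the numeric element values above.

b1 stroke at J1  (Se1: effort source, stroke at far end)
b0 stroke at I1  (I1 outputs flow p/I1)
b2 stroke at J1  (J1 flow already set via bond 0)
b3 stroke at J1  (common-f at J1 fixed by 0)

dp_I1/dt = E_Se1 - 7*p_I1/10 - q_C1/3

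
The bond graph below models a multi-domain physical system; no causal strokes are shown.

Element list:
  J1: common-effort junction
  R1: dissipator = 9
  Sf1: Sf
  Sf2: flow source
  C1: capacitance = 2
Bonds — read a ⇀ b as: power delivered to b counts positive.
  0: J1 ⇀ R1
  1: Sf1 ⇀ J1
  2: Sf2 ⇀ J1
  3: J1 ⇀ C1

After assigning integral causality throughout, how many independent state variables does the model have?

b1 |Sf1  (Sf1 (Sf) sets flow on bond)
b2 |Sf2  (Sf2: flow source, stroke at near end)
b3 |J1  (C1 integral (e out))
b0 |R1  (J1: bond 3 brought effort, rest push out)

1  (C1 all integral)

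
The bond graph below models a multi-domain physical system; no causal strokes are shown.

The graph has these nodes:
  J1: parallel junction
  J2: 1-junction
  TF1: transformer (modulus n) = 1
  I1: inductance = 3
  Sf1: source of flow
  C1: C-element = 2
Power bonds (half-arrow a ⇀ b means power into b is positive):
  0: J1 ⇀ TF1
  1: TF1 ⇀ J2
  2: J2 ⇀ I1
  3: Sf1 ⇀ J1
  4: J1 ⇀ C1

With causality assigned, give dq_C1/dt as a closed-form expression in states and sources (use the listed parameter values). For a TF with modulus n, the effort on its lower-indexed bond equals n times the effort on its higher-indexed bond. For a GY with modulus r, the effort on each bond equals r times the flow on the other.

dq_C1/dt = F_Sf1 - p_I1/3

#3 |Sf1  (Sf1 fixes flow; stroke at Sf1)
#2 |I1  (I1: I, integral causality)
#1 |J2  (J2: bond 2 brought flow, rest push out)
#0 |TF1  (TF TF1: opposite of bond 1)
#4 |J1  (closing 0-jn rule on J1)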